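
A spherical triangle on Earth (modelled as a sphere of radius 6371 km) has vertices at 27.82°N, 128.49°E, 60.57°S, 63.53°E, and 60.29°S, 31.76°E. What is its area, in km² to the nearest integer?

6120205 km²

Side lengths (central angles): a = 0.2710, b = 2.0451, c = 1.7952 rad; semiperimeter s = 2.0557.
By l'Huilier's theorem, tan(E/4) = √[tan(s/2) tan((s−a)/2) tan((s−b)/2) tan((s−c)/2)], giving spherical excess E = 0.1508 rad.
Area = E·R² = 0.1508 × (6371)² ≈ 6120205 km².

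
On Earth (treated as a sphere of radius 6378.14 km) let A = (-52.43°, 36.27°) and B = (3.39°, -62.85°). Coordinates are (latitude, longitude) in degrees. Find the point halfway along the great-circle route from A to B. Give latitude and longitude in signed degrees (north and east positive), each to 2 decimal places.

Central angle δ = 1.7146 rad. Interpolating on the sphere with fraction f = 0.5:
P = [sin((1−f)δ)·A + sin(fδ)·B] / sin δ = 0.7640·A + 0.7640·B in Cartesian coordinates,
giving P = (0.7236, -0.4030, -0.5604), i.e. latitude -34.08°, longitude -29.12°.

-34.08°, -29.12°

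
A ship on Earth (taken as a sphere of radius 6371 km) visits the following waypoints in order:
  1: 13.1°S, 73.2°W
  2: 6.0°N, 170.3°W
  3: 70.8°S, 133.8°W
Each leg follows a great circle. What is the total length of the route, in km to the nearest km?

19881 km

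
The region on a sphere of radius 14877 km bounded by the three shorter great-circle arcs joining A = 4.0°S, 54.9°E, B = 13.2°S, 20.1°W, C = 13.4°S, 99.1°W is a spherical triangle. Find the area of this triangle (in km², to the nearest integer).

123735335 km²

Side lengths (central angles): a = 1.3350, b = 2.5983, c = 1.3002 rad; semiperimeter s = 2.6168.
By l'Huilier's theorem, tan(E/4) = √[tan(s/2) tan((s−a)/2) tan((s−b)/2) tan((s−c)/2)], giving spherical excess E = 0.5591 rad.
Area = E·R² = 0.5591 × (14877)² ≈ 123735335 km².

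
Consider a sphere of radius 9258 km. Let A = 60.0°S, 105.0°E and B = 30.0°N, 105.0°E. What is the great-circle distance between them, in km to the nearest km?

14542 km

With latitudes φ₁ = -60.000°, φ₂ = 30.000° and longitude difference Δλ = 0.000°:
Haversine: a = sin²(Δφ/2) + cos φ₁ cos φ₂ sin²(Δλ/2) = 0.5000 + (0.5000)(0.8660)(0.0000) = 0.50000.
Central angle c = 2·arcsin(√a) = 1.57080 rad.
Distance = R·c = 9258 × 1.5708 ≈ 14542 km.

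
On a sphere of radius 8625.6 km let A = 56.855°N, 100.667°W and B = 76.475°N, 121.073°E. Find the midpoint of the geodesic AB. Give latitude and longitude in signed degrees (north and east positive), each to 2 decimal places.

Central angle δ = 0.7689 rad. Interpolating on the sphere with fraction f = 0.5:
P = [sin((1−f)δ)·A + sin(fδ)·B] / sin δ = 0.5394·A + 0.5394·B in Cartesian coordinates,
giving P = (-0.1197, -0.1818, 0.9760), i.e. latitude 77.43°, longitude -123.36°.

77.43°, -123.36°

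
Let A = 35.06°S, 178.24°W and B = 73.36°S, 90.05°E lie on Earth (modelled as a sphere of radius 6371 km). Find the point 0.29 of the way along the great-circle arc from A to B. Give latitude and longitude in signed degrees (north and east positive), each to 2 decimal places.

-50.34°, 173.00°

The central angle between A and B is δ = 0.9963 rad.
With f = 0.29, the slerp weights are sin((1−f)δ)/sin δ = 0.7741 and sin(fδ)/sin δ = 0.3394.
Weighted sum of the unit vectors: (0.7741)·(-0.8182,-0.0251,-0.5744) + (0.3394)·(-0.0002,0.2864,-0.9581) = (-0.6334, 0.0777, -0.7699).
Converting back: φ = atan2(z, √(x²+y²)) = -50.34°, λ = atan2(y, x) = 173.00°.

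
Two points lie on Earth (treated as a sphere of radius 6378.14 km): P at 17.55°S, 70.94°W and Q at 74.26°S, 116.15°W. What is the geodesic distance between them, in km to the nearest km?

In radians: φ₁ = -0.3063, φ₂ = -1.2961, Δλ = -45.210° = -0.7891 rad.
cos c = sin φ₁ sin φ₂ + cos φ₁ cos φ₂ cos Δλ = (-0.3015)(-0.9625) + (0.9535)(0.2713)(0.7045) = 0.47245,
so c = arccos(0.47245) = 1.07873 rad.
Distance = R·c = 6378.14 × 1.0787 ≈ 6880 km.

6880 km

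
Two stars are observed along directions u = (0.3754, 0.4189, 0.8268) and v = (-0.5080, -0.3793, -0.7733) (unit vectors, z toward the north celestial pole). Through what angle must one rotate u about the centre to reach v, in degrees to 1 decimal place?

u·v = -0.9890; |u| = 1.0000, |v| = 1.0000.
cos θ = (u·v)/(|u||v|) = -0.9890, so θ = 171.5°.

171.5°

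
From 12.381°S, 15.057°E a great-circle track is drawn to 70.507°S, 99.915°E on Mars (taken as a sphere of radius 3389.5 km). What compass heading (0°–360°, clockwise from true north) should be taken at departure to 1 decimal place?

With φ₁ = -0.2161, φ₂ = -1.2306, Δλ = 1.4811 rad, the forward-azimuth formula gives
θ = atan2( sin Δλ cos φ₂ , cos φ₁ sin φ₂ − sin φ₁ cos φ₂ cos Δλ ) = atan2(0.3323, -0.9143) = 160.02°.
So the initial bearing is 160.0°.

160.0°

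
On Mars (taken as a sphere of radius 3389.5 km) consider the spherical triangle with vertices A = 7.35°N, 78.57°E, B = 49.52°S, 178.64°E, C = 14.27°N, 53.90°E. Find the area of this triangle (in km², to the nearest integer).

4250814 km²

Side lengths (central angles): a = 2.1484, b = 0.4395, c = 1.7823 rad; semiperimeter s = 2.1851.
By l'Huilier's theorem, tan(E/4) = √[tan(s/2) tan((s−a)/2) tan((s−b)/2) tan((s−c)/2)], giving spherical excess E = 0.3700 rad.
Area = E·R² = 0.3700 × (3389.5)² ≈ 4250814 km².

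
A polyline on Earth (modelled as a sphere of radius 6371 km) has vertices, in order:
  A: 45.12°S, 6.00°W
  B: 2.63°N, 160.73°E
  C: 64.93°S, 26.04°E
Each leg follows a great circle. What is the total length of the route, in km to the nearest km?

27328 km

Leg A→B: central angle 2.3725 rad, distance 15115.5 km.
Leg B→C: central angle 1.9169 rad, distance 12212.6 km.
Total: 15115.5 + 12212.6 ≈ 27328 km.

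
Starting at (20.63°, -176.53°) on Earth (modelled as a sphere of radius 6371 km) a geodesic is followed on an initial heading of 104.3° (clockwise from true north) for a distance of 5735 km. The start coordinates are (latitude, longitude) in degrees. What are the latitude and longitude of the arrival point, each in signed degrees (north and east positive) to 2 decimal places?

Angular distance δ = d/R = 5735/6371 = 0.90017 rad; initial bearing θ = 1.8204 rad.
sin φ₂ = sin φ₁ cos δ + cos φ₁ sin δ cos θ = (0.3523)(0.6215) + (0.9359)(0.7834)(-0.2470) = 0.0379, so φ₂ = 2.17°.
Δλ = atan2(sin θ sin δ cos φ₁, cos δ − sin φ₁ sin φ₂) = atan2(0.7105, 0.6081) = 49.438°.
λ₂ = -176.530° + 49.438° = -127.09°.

2.17°, -127.09°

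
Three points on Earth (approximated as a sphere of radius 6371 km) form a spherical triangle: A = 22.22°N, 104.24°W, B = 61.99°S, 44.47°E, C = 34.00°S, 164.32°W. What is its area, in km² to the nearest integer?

65314922 km²

Side lengths (central angles): a = 1.4177, b = 1.3986, c = 2.3538 rad; semiperimeter s = 2.5850.
By l'Huilier's theorem, tan(E/4) = √[tan(s/2) tan((s−a)/2) tan((s−b)/2) tan((s−c)/2)], giving spherical excess E = 1.6092 rad.
Area = E·R² = 1.6092 × (6371)² ≈ 65314922 km².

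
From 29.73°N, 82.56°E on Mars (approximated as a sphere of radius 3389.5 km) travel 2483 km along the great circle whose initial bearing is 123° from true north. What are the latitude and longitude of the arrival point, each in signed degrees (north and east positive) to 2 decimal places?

3.00°, 116.73°

Angular distance δ = d/R = 2483/3389.5 = 0.73256 rad; initial bearing θ = 2.1468 rad.
sin φ₂ = sin φ₁ cos δ + cos φ₁ sin δ cos θ = (0.4959)(0.7435) + (0.8684)(0.6688)(-0.5446) = 0.0524, so φ₂ = 3.00°.
Δλ = atan2(sin θ sin δ cos φ₁, cos δ − sin φ₁ sin φ₂) = atan2(0.4871, 0.7175) = 34.170°.
λ₂ = 82.560° + 34.170° = 116.73°.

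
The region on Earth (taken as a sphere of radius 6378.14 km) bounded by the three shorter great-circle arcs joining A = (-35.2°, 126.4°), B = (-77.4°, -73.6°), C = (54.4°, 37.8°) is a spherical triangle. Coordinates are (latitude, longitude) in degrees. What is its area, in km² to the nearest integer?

Side lengths (central angles): a = 2.5678, b = 2.0455, c = 1.1647 rad; semiperimeter s = 2.8890.
By l'Huilier's theorem, tan(E/4) = √[tan(s/2) tan((s−a)/2) tan((s−b)/2) tan((s−c)/2)], giving spherical excess E = 2.7405 rad.
Area = E·R² = 2.7405 × (6378.14)² ≈ 111485179 km².

111485179 km²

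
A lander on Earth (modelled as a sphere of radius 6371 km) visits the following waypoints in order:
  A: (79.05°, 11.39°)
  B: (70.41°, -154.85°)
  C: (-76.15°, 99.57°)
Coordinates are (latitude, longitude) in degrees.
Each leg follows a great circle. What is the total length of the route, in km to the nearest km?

21101 km

Leg A→B: central angle 0.5294 rad, distance 3372.9 km.
Leg B→C: central angle 2.7827 rad, distance 17728.5 km.
Total: 3372.9 + 17728.5 ≈ 21101 km.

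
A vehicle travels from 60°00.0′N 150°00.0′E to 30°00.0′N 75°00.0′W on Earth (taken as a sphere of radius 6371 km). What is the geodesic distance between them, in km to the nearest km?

In radians: φ₁ = 1.0472, φ₂ = 0.5236, Δλ = 135.000° = 2.3562 rad.
cos c = sin φ₁ sin φ₂ + cos φ₁ cos φ₂ cos Δλ = (0.8660)(0.5000) + (0.5000)(0.8660)(-0.7071) = 0.12683,
so c = arccos(0.12683) = 1.44363 rad.
Distance = R·c = 6371 × 1.4436 ≈ 9197 km.

9197 km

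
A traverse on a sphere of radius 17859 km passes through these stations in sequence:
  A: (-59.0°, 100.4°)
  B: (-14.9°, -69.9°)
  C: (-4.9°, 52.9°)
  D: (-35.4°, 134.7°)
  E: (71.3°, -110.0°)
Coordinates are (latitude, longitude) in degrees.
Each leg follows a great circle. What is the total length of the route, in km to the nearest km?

136357 km

Leg A→B: central angle 1.8444 rad, distance 32939.1 km.
Leg B→C: central angle 2.0940 rad, distance 37395.9 km.
Leg C→D: central angle 1.4047 rad, distance 25086.9 km.
Leg D→E: central angle 2.2921 rad, distance 40935.2 km.
Total: 32939.1 + 37395.9 + 25086.9 + 40935.2 ≈ 136357 km.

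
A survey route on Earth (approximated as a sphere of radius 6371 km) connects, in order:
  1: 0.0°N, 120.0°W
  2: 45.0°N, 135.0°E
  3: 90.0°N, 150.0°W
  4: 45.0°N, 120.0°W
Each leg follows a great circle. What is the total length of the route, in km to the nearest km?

Leg 1→2: central angle 1.7548 rad, distance 11180.1 km.
Leg 2→3: central angle 0.7854 rad, distance 5003.8 km.
Leg 3→4: central angle 0.7854 rad, distance 5003.8 km.
Total: 11180.1 + 5003.8 + 5003.8 ≈ 21188 km.

21188 km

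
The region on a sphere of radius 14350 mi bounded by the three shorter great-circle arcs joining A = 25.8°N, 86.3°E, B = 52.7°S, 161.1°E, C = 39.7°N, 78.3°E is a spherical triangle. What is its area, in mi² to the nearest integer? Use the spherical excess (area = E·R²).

Side lengths (central angles): a = 2.0372, b = 0.2692, c = 1.7754 rad; semiperimeter s = 2.0409.
By l'Huilier's theorem, tan(E/4) = √[tan(s/2) tan((s−a)/2) tan((s−b)/2) tan((s−c)/2)], giving spherical excess E = 0.0889 rad.
Area = E·R² = 0.0889 × (14350)² ≈ 18299536 mi².

18299536 mi²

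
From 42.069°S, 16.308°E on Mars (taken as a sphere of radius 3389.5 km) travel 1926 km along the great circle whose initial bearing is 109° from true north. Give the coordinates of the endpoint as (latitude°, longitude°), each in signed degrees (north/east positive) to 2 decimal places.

-44.01°, 61.34°

Angular distance δ = d/R = 1926/3389.5 = 0.56823 rad; initial bearing θ = 1.9024 rad.
sin φ₂ = sin φ₁ cos δ + cos φ₁ sin δ cos θ = (-0.6700)(0.8429) + (0.7423)(0.5381)(-0.3256) = -0.6948, so φ₂ = -44.01°.
Δλ = atan2(sin θ sin δ cos φ₁, cos δ − sin φ₁ sin φ₂) = atan2(0.3777, 0.3773) = 45.029°.
λ₂ = 16.308° + 45.029° = 61.34°.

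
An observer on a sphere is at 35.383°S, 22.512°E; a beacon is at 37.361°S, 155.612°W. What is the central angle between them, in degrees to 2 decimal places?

With latitudes φ₁ = -35.383°, φ₂ = -37.361° and longitude difference Δλ = -178.124°:
Haversine: a = sin²(Δφ/2) + cos φ₁ cos φ₂ sin²(Δλ/2) = 0.0003 + (0.8153)(0.7948)(0.9997) = 0.64815.
Central angle c = 2·arcsin(√a) = 1.87161 rad.
So the angular separation is 107.24°.

107.24°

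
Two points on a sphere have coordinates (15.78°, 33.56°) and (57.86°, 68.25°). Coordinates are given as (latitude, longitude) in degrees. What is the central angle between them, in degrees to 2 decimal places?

Let φ₁ = 0.2754 rad, φ₂ = 1.0098 rad, and Δλ = 0.6055 rad.
cos c = sin φ₁ sin φ₂ + cos φ₁ cos φ₂ cos Δλ = (0.2719)(0.8468) + (0.9623)(0.5320)(0.8222) = 0.65121,
so c = arccos(0.65121) = 0.86162 rad.
So the angular separation is 49.37°.

49.37°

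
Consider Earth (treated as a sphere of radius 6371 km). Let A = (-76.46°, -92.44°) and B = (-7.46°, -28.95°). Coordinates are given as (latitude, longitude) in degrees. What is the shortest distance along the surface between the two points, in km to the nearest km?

With latitudes φ₁ = -76.460°, φ₂ = -7.460° and longitude difference Δλ = 63.490°:
Haversine: a = sin²(Δφ/2) + cos φ₁ cos φ₂ sin²(Δλ/2) = 0.3208 + (0.2341)(0.9915)(0.2768) = 0.38508.
Central angle c = 2·arcsin(√a) = 1.33888 rad.
Distance = R·c = 6371 × 1.3389 ≈ 8530 km.

8530 km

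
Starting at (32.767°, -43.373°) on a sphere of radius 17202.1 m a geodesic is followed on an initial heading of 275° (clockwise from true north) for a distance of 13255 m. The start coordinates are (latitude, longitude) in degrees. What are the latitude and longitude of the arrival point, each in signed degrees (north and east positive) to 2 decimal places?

Angular distance δ = d/R = 13255/17202.1 = 0.77055 rad; initial bearing θ = 4.7997 rad.
sin φ₂ = sin φ₁ cos δ + cos φ₁ sin δ cos θ = (0.5412)(0.7175) + (0.8409)(0.6965)(0.0872) = 0.4394, so φ₂ = 26.07°.
Δλ = atan2(sin θ sin δ cos φ₁, cos δ − sin φ₁ sin φ₂) = atan2(-0.5835, 0.4797) = -50.573°.
λ₂ = -43.373° − 50.573° = -93.95°.

26.07°, -93.95°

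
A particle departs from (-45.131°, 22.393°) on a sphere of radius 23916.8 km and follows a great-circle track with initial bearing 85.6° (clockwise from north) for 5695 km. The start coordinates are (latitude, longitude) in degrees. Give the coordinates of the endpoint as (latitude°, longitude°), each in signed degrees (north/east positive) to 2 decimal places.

Angular distance δ = d/R = 5695/23916.8 = 0.23812 rad; initial bearing θ = 1.4940 rad.
sin φ₂ = sin φ₁ cos δ + cos φ₁ sin δ cos θ = (-0.7087)(0.9718) + (0.7055)(0.2359)(0.0767) = -0.6760, so φ₂ = -42.53°.
Δλ = atan2(sin θ sin δ cos φ₁, cos δ − sin φ₁ sin φ₂) = atan2(0.1659, 0.4927) = 18.610°.
λ₂ = 22.393° + 18.610° = 41.00°.

-42.53°, 41.00°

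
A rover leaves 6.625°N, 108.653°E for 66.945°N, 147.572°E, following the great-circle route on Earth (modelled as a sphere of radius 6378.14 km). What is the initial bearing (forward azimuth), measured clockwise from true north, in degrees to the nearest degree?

Δλ = 38.919° = 0.6793 rad.
y = sin Δλ · cos φ₂ = (0.6282)(0.3916) = 0.2460
x = cos φ₁ sin φ₂ − sin φ₁ cos φ₂ cos Δλ = (0.9933)(0.9201) − (0.1154)(0.3916)(0.7780) = 0.8788
θ = atan2(y, x) = 15.64°, so the bearing is 16°.

16°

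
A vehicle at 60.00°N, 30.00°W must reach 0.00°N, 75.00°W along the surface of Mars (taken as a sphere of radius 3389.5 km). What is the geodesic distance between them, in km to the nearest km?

4099 km

Let φ₁ = 1.0472 rad, φ₂ = 0.0000 rad, and Δλ = -0.7854 rad.
cos c = sin φ₁ sin φ₂ + cos φ₁ cos φ₂ cos Δλ = (0.8660)(0.0000) + (0.5000)(1.0000)(0.7071) = 0.35355,
so c = arccos(0.35355) = 1.20943 rad.
Distance = R·c = 3389.5 × 1.2094 ≈ 4099 km.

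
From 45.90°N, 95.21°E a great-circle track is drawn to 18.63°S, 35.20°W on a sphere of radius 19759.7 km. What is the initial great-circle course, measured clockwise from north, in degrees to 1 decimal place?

Δλ = -130.410° = -2.2761 rad.
y = sin Δλ · cos φ₂ = (-0.7614)(0.9476) = -0.7215
x = cos φ₁ sin φ₂ − sin φ₁ cos φ₂ cos Δλ = (0.6959)(-0.3195) − (0.7181)(0.9476)(-0.6483) = 0.2188
θ = atan2(y, x) = -73.13°; adding 360° gives 286.9°.

286.9°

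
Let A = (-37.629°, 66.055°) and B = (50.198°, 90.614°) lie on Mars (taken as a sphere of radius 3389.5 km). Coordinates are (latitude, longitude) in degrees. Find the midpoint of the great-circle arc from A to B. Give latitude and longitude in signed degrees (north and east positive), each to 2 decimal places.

6.43°, 77.01°

The central angle between A and B is δ = 1.5787 rad.
With f = 0.5, the slerp weights are sin((1−f)δ)/sin δ = 0.7099 and sin(fδ)/sin δ = 0.7099.
Weighted sum of the unit vectors: (0.7099)·(0.3214,0.7238,-0.6105) + (0.7099)·(-0.0069,0.6401,0.7683) = (0.2233, 0.9683, 0.1120).
Converting back: φ = atan2(z, √(x²+y²)) = 6.43°, λ = atan2(y, x) = 77.01°.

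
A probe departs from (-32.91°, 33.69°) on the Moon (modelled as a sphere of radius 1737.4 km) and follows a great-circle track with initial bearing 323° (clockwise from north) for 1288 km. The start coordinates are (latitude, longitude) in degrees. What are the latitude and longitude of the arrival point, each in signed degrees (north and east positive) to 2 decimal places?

Angular distance δ = d/R = 1288/1737.4 = 0.74134 rad; initial bearing θ = 5.6374 rad.
sin φ₂ = sin φ₁ cos δ + cos φ₁ sin δ cos θ = (-0.5433)(0.7376) + (0.8395)(0.6753)(0.7986) = 0.0520, so φ₂ = 2.98°.
Δλ = atan2(sin θ sin δ cos φ₁, cos δ − sin φ₁ sin φ₂) = atan2(-0.3412, 0.7658) = -24.013°.
λ₂ = 33.690° − 24.013° = 9.68°.

2.98°, 9.68°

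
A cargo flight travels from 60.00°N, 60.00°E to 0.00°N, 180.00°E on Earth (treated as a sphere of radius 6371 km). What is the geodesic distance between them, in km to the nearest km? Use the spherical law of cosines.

11617 km

Let φ₁ = 1.0472 rad, φ₂ = 0.0000 rad, and Δλ = 2.0944 rad.
cos c = sin φ₁ sin φ₂ + cos φ₁ cos φ₂ cos Δλ = (0.8660)(0.0000) + (0.5000)(1.0000)(-0.5000) = -0.25000,
so c = arccos(-0.25000) = 1.82348 rad.
Distance = R·c = 6371 × 1.8235 ≈ 11617 km.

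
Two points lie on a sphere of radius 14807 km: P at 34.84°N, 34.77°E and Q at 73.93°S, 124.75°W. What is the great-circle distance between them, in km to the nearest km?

36083 km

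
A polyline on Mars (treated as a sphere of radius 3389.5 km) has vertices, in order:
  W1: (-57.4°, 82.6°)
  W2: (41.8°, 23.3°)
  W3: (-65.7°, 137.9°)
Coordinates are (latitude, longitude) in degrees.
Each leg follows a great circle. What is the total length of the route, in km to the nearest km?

14683 km

Leg W1→W2: central angle 1.9353 rad, distance 6559.6 km.
Leg W2→W3: central angle 2.3967 rad, distance 8123.7 km.
Total: 6559.6 + 8123.7 ≈ 14683 km.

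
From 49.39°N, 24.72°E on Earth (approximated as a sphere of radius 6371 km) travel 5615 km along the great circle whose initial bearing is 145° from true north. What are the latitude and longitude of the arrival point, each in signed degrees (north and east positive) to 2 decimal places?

4.10°, 51.06°

Angular distance δ = d/R = 5615/6371 = 0.88134 rad; initial bearing θ = 2.5307 rad.
sin φ₂ = sin φ₁ cos δ + cos φ₁ sin δ cos θ = (0.7592)(0.6361) + (0.6509)(0.7716)(-0.8192) = 0.0715, so φ₂ = 4.10°.
Δλ = atan2(sin θ sin δ cos φ₁, cos δ − sin φ₁ sin φ₂) = atan2(0.2881, 0.5818) = 26.340°.
λ₂ = 24.720° + 26.340° = 51.06°.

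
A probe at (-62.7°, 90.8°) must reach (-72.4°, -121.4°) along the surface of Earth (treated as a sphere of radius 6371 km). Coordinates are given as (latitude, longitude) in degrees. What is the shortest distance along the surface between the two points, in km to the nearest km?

With latitudes φ₁ = -62.700°, φ₂ = -72.400° and longitude difference Δλ = 147.800°:
Haversine: a = sin²(Δφ/2) + cos φ₁ cos φ₂ sin²(Δλ/2) = 0.0071 + (0.4586)(0.3024)(0.9231) = 0.13516.
Central angle c = 2·arcsin(√a) = 0.75296 rad.
Distance = R·c = 6371 × 0.7530 ≈ 4797 km.

4797 km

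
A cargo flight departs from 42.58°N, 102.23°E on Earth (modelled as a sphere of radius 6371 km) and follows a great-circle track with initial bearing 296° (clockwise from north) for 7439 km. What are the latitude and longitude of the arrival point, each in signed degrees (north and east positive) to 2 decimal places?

34.22°, 13.34°

Angular distance δ = d/R = 7439/6371 = 1.16763 rad; initial bearing θ = 5.1662 rad.
sin φ₂ = sin φ₁ cos δ + cos φ₁ sin δ cos θ = (0.6766)(0.3923) + (0.7363)(0.9198)(0.4384) = 0.5624, so φ₂ = 34.22°.
Δλ = atan2(sin θ sin δ cos φ₁, cos δ − sin φ₁ sin φ₂) = atan2(-0.6088, 0.0118) = -88.887°.
λ₂ = 102.230° − 88.887° = 13.34°.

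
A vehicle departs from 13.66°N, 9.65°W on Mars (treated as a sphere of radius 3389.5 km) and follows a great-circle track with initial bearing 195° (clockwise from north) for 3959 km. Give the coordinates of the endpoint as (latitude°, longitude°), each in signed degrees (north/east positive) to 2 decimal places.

Angular distance δ = d/R = 3959/3389.5 = 1.16802 rad; initial bearing θ = 3.4034 rad.
sin φ₂ = sin φ₁ cos δ + cos φ₁ sin δ cos θ = (0.2362)(0.3920) + (0.9717)(0.9200)(-0.9659) = -0.7709, so φ₂ = -50.44°.
Δλ = atan2(sin θ sin δ cos φ₁, cos δ − sin φ₁ sin φ₂) = atan2(-0.2314, 0.5740) = -21.952°.
λ₂ = -9.650° − 21.952° = -31.60°.

-50.44°, -31.60°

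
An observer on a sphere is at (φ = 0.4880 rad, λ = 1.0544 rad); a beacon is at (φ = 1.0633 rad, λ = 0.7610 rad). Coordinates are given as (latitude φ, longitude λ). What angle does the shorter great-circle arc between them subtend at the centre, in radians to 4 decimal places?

With latitudes φ₁ = 27.960°, φ₂ = 60.923° and longitude difference Δλ = -16.811°:
cos c = sin φ₁ sin φ₂ + cos φ₁ cos φ₂ cos Δλ = (0.4689)(0.8740) + (0.8833)(0.4860)(0.9573) = 0.82069,
so c = arccos(0.82069) = 0.60819 rad.
So the angular separation is 0.6082 rad.

0.6082 rad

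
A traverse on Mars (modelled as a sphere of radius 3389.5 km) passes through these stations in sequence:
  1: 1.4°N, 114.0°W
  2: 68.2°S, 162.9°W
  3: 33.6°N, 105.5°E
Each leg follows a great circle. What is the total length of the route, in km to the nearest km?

11755 km

Leg 1→2: central angle 1.3476 rad, distance 4567.6 km.
Leg 2→3: central angle 2.1205 rad, distance 7187.5 km.
Total: 4567.6 + 7187.5 ≈ 11755 km.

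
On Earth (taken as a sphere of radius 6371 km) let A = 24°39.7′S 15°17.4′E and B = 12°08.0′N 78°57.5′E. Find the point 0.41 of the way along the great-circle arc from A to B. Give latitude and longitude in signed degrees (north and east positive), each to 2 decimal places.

-10.81°, 42.85°

The central angle between A and B is δ = 1.2594 rad.
With f = 0.41, the slerp weights are sin((1−f)δ)/sin δ = 0.7107 and sin(fδ)/sin δ = 0.5187.
Weighted sum of the unit vectors: (0.7107)·(0.8766,0.2397,-0.4173) + (0.5187)·(0.1872,0.9596,0.2102) = (0.7201, 0.6680, -0.1875).
Converting back: φ = atan2(z, √(x²+y²)) = -10.81°, λ = atan2(y, x) = 42.85°.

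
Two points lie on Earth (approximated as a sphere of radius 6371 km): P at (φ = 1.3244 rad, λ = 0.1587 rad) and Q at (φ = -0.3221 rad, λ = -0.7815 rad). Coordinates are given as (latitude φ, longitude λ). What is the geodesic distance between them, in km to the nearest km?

Let φ₁ = 1.3244 rad, φ₂ = -0.3221 rad, and Δλ = -0.9402 rad.
Haversine: a = sin²(Δφ/2) + cos φ₁ cos φ₂ sin²(Δλ/2) = 0.5378 + (0.2439)(0.9486)(0.2052) = 0.58529.
Central angle c = 2·arcsin(√a) = 1.74221 rad.
Distance = R·c = 6371 × 1.7422 ≈ 11100 km.

11100 km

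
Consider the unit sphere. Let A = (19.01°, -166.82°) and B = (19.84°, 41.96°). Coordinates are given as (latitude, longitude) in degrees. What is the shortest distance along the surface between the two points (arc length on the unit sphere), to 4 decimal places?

Let φ₁ = 0.3318 rad, φ₂ = 0.3463 rad, and Δλ = -2.6393 rad.
cos c = sin φ₁ sin φ₂ + cos φ₁ cos φ₂ cos Δλ = (0.3257)(0.3394) + (0.9455)(0.9406)(-0.8765) = -0.66893,
so c = arccos(-0.66893) = 2.30357 rad.
On the unit sphere the arc length equals the central angle: 2.3036.

2.3036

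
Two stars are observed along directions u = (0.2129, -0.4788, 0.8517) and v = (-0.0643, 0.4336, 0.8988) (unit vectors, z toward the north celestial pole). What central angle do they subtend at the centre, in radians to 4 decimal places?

u·v = 0.5442; |u| = 1.0000, |v| = 1.0000.
cos θ = (u·v)/(|u||v|) = 0.5442, so θ = 0.9953 rad.

0.9953 rad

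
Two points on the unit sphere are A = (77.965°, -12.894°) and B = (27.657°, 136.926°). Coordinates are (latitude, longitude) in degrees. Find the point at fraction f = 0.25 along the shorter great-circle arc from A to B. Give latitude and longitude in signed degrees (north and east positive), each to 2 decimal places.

80.63°, 103.57°

Central angle δ = 1.2720 rad. Interpolating on the sphere with fraction f = 0.25:
P = [sin((1−f)δ)·A + sin(fδ)·B] / sin δ = 0.8536·A + 0.3272·B in Cartesian coordinates,
giving P = (-0.0382, 0.1582, 0.9867), i.e. latitude 80.63°, longitude 103.57°.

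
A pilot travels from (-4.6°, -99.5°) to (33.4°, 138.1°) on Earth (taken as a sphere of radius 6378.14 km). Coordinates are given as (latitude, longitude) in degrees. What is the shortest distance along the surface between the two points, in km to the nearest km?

With latitudes φ₁ = -4.600°, φ₂ = 33.400° and longitude difference Δλ = -122.400°:
cos c = sin φ₁ sin φ₂ + cos φ₁ cos φ₂ cos Δλ = (-0.0802)(0.5505) + (0.9968)(0.8348)(-0.5358) = -0.49004,
so c = arccos(-0.49004) = 2.08293 rad.
Distance = R·c = 6378.14 × 2.0829 ≈ 13285 km.

13285 km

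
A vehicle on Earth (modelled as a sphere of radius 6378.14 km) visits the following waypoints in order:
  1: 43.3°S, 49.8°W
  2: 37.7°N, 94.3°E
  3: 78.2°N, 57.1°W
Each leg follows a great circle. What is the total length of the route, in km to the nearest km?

Leg 1→2: central angle 2.6591 rad, distance 16960.1 km.
Leg 2→3: central angle 1.0967 rad, distance 6994.8 km.
Total: 16960.1 + 6994.8 ≈ 23955 km.

23955 km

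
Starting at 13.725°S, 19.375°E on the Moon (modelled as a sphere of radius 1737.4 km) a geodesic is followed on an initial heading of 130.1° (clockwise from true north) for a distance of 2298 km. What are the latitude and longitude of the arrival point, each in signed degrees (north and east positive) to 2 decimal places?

Angular distance δ = d/R = 2298/1737.4 = 1.32267 rad; initial bearing θ = 2.2707 rad.
sin φ₂ = sin φ₁ cos δ + cos φ₁ sin δ cos θ = (-0.2373)(0.2456) + (0.9714)(0.9694)(-0.6441) = -0.6648, so φ₂ = -41.67°.
Δλ = atan2(sin θ sin δ cos φ₁, cos δ − sin φ₁ sin φ₂) = atan2(0.7203, 0.0879) = 83.046°.
λ₂ = 19.375° + 83.046° = 102.42°.

-41.67°, 102.42°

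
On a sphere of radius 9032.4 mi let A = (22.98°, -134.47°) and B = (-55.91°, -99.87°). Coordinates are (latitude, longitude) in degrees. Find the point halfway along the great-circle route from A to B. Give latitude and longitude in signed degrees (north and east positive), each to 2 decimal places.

The central angle between A and B is δ = 1.4692 rad.
With f = 0.5, the slerp weights are sin((1−f)δ)/sin δ = 0.6738 and sin(fδ)/sin δ = 0.6738.
Weighted sum of the unit vectors: (0.6738)·(-0.6449,-0.6570,0.3904) + (0.6738)·(-0.0961,-0.5522,-0.8282) = (-0.4993, -0.8147, -0.2949).
Converting back: φ = atan2(z, √(x²+y²)) = -17.15°, λ = atan2(y, x) = -121.50°.

-17.15°, -121.50°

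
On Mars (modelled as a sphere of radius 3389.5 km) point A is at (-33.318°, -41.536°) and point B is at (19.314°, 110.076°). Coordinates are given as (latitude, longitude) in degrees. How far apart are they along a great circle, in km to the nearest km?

Let φ₁ = -0.5815 rad, φ₂ = 0.3371 rad, and Δλ = 2.6461 rad.
cos c = sin φ₁ sin φ₂ + cos φ₁ cos φ₂ cos Δλ = (-0.5493)(0.3307) + (0.8356)(0.9437)(-0.8797) = -0.87545,
so c = arccos(-0.87545) = 2.63716 rad.
Distance = R·c = 3389.5 × 2.6372 ≈ 8939 km.

8939 km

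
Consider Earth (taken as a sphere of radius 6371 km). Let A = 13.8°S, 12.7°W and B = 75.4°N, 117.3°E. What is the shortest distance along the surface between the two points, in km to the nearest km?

In radians: φ₁ = -0.2409, φ₂ = 1.3160, Δλ = 130.000° = 2.2689 rad.
cos c = sin φ₁ sin φ₂ + cos φ₁ cos φ₂ cos Δλ = (-0.2385)(0.9677) + (0.9711)(0.2521)(-0.6428) = -0.38818,
so c = arccos(-0.38818) = 1.96945 rad.
Distance = R·c = 6371 × 1.9695 ≈ 12547 km.

12547 km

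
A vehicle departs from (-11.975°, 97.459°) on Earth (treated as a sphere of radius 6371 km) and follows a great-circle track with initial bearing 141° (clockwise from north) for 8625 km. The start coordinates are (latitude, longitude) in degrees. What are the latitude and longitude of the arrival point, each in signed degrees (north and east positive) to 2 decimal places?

-51.91°, -177.48°

Angular distance δ = d/R = 8625/6371 = 1.35379 rad; initial bearing θ = 2.4609 rad.
sin φ₂ = sin φ₁ cos δ + cos φ₁ sin δ cos θ = (-0.2075)(0.2153) + (0.9782)(0.9765)(-0.7771) = -0.7871, so φ₂ = -51.91°.
Δλ = atan2(sin θ sin δ cos φ₁, cos δ − sin φ₁ sin φ₂) = atan2(0.6012, 0.0520) = 85.056°.
λ₂ = 97.459° + 85.056° = 182.52° → -177.48° after wrapping to (−180°, 180°].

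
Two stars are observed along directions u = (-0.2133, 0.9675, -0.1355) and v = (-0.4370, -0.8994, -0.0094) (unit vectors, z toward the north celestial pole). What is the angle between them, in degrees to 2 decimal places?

u·v = -0.7757; |u| = 1.0000, |v| = 1.0000.
cos θ = (u·v)/(|u||v|) = -0.7757, so θ = 140.87°.

140.87°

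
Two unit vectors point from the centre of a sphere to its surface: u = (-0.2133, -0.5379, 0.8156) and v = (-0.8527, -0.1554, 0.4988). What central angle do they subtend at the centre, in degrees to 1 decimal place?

u·v = 0.6723; |u| = 1.0000, |v| = 1.0000.
cos θ = (u·v)/(|u||v|) = 0.6723, so θ = 47.8°.

47.8°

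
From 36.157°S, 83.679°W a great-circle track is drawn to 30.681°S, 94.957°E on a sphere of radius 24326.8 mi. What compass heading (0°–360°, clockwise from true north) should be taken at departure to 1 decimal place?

178.7°

Δλ = 178.636° = 3.1178 rad.
y = sin Δλ · cos φ₂ = (0.0238)(0.8600) = 0.0205
x = cos φ₁ sin φ₂ − sin φ₁ cos φ₂ cos Δλ = (0.8074)(-0.5103) − (-0.5900)(0.8600)(-0.9997) = -0.9193
θ = atan2(y, x) = 178.72°, so the bearing is 178.7°.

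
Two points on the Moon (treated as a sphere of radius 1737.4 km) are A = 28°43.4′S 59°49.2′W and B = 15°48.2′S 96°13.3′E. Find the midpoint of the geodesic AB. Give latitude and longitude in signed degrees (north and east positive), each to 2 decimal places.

-62.57°, 30.52°

Central angle δ = 2.2656 rad. Interpolating on the sphere with fraction f = 0.5:
P = [sin((1−f)δ)·A + sin(fδ)·B] / sin δ = 1.1789·A + 1.1789·B in Cartesian coordinates,
giving P = (0.3968, 0.2340, -0.8876), i.e. latitude -62.57°, longitude 30.52°.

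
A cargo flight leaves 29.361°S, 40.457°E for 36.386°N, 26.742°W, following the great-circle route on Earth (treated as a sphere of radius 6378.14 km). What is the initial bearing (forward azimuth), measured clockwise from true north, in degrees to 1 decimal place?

Δλ = -67.199° = -1.1728 rad.
y = sin Δλ · cos φ₂ = (-0.9219)(0.8050) = -0.7421
x = cos φ₁ sin φ₂ − sin φ₁ cos φ₂ cos Δλ = (0.8715)(0.5932) − (-0.4903)(0.8050)(0.3875) = 0.6700
θ = atan2(y, x) = -47.92°; adding 360° gives 312.1°.

312.1°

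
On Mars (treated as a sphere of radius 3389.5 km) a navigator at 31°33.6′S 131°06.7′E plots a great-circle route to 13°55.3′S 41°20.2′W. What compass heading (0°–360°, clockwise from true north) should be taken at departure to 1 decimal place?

Δλ = -172.448° = -3.0098 rad.
y = sin Δλ · cos φ₂ = (-0.1314)(0.9706) = -0.1276
x = cos φ₁ sin φ₂ − sin φ₁ cos φ₂ cos Δλ = (0.8521)(-0.2406) − (-0.5234)(0.9706)(-0.9913) = -0.7086
θ = atan2(y, x) = -169.80°; adding 360° gives 190.2°.

190.2°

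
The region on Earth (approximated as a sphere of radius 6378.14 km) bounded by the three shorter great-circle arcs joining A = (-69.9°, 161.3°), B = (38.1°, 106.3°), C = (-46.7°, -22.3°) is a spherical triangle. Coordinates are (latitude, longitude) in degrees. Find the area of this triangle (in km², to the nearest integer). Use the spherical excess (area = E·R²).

Side lengths (central angles): a = 2.4747, b = 1.1060, c = 2.0090 rad; semiperimeter s = 2.7949.
By l'Huilier's theorem, tan(E/4) = √[tan(s/2) tan((s−a)/2) tan((s−b)/2) tan((s−c)/2)], giving spherical excess E = 2.3220 rad.
Area = E·R² = 2.3220 × (6378.14)² ≈ 94461240 km².

94461240 km²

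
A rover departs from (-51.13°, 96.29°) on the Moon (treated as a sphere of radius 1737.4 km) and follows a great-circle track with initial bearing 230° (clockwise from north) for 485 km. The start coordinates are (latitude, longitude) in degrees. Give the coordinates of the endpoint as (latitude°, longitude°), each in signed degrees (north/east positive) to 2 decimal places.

-59.27°, 71.89°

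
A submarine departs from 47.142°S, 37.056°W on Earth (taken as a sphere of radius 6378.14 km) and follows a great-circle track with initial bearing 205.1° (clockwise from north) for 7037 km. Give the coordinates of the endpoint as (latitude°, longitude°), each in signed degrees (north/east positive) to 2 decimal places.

Angular distance δ = d/R = 7037/6378.14 = 1.10330 rad; initial bearing θ = 3.5797 rad.
sin φ₂ = sin φ₁ cos δ + cos φ₁ sin δ cos θ = (-0.7330)(0.4507) + (0.6802)(0.8927)(-0.9056) = -0.8802, so φ₂ = -61.67°.
Δλ = atan2(sin θ sin δ cos φ₁, cos δ − sin φ₁ sin φ₂) = atan2(-0.2576, -0.1946) = -127.068°.
λ₂ = -37.056° − 127.068° = -164.12°.

-61.67°, -164.12°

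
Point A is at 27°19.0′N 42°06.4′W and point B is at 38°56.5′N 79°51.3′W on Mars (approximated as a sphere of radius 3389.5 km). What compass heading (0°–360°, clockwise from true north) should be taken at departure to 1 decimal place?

300.1°

With φ₁ = 0.4768, φ₂ = 0.6797, Δλ = -0.6588 rad, the forward-azimuth formula gives
θ = atan2( sin Δλ cos φ₂ , cos φ₁ sin φ₂ − sin φ₁ cos φ₂ cos Δλ ) = atan2(-0.4762, 0.2762) = -59.88°.
Adding 360° brings this into [0°, 360°): 300.1°.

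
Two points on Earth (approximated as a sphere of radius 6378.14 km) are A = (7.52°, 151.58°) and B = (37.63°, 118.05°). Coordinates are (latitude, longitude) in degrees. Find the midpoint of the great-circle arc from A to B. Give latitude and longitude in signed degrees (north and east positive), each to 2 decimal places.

The central angle between A and B is δ = 0.7460 rad.
With f = 0.5, the slerp weights are sin((1−f)δ)/sin δ = 0.5369 and sin(fδ)/sin δ = 0.5369.
Weighted sum of the unit vectors: (0.5369)·(-0.8719,0.4718,0.1309) + (0.5369)·(-0.3724,0.6989,0.6106) = (-0.6681, 0.6286, 0.3981).
Converting back: φ = atan2(z, √(x²+y²)) = 23.46°, λ = atan2(y, x) = 136.74°.

23.46°, 136.74°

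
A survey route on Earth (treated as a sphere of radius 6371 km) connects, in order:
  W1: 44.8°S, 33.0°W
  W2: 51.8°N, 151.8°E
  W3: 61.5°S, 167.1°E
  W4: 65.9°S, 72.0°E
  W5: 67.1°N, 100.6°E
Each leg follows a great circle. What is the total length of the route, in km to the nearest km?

Leg W1→W2: central angle 3.0074 rad, distance 19160.0 km.
Leg W2→W3: central angle 1.9889 rad, distance 12671.1 km.
Leg W3→W4: central angle 0.6683 rad, distance 4257.6 km.
Leg W4→W5: central angle 2.3481 rad, distance 14960.0 km.
Total: 19160.0 + 12671.1 + 4257.6 + 14960.0 ≈ 51049 km.

51049 km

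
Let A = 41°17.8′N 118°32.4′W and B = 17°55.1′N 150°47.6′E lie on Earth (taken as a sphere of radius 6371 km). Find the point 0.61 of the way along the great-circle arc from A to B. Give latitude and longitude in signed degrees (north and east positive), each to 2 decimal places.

Central angle δ = 1.3748 rad. Interpolating on the sphere with fraction f = 0.61:
P = [sin((1−f)δ)·A + sin(fδ)·B] / sin δ = 0.5208·A + 0.7582·B in Cartesian coordinates,
giving P = (-0.8167, 0.0083, 0.5770), i.e. latitude 35.24°, longitude 179.42°.

35.24°, 179.42°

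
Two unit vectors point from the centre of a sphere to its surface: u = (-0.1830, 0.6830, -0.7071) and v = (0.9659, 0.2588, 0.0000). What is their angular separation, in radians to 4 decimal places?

1.5708 rad

u·v = 0.0000; |u| = 1.0000, |v| = 1.0000.
cos θ = (u·v)/(|u||v|) = 0.0000, so θ = 1.5708 rad.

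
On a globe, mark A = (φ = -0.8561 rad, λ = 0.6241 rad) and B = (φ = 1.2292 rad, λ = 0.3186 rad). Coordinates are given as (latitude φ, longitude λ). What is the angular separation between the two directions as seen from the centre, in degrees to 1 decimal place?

In radians: φ₁ = -0.8561, φ₂ = 1.2292, Δλ = -17.504° = -0.3055 rad.
Haversine: a = sin²(Δφ/2) + cos φ₁ cos φ₂ sin²(Δλ/2) = 0.7461 + (0.6554)(0.3350)(0.0232) = 0.75113.
Central angle c = 2·arcsin(√a) = 2.09702 rad.
So the angular separation is 120.2°.

120.2°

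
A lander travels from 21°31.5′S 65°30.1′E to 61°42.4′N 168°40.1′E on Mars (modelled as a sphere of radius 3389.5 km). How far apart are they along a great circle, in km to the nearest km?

6806 km

Let φ₁ = -0.3757 rad, φ₂ = 1.0770 rad, and Δλ = 1.8006 rad.
cos c = sin φ₁ sin φ₂ + cos φ₁ cos φ₂ cos Δλ = (-0.3669)(0.8805) + (0.9303)(0.4740)(-0.2278) = -0.42351,
so c = arccos(-0.42351) = 2.00811 rad.
Distance = R·c = 3389.5 × 2.0081 ≈ 6806 km.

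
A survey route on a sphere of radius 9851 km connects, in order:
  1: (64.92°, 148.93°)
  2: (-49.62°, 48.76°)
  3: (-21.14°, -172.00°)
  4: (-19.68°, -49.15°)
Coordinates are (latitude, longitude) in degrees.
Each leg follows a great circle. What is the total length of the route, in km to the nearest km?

Leg 1→2: central angle 2.4015 rad, distance 23657.5 km.
Leg 2→3: central angle 1.7548 rad, distance 17286.5 km.
Leg 3→4: central angle 1.9336 rad, distance 19048.2 km.
Total: 23657.5 + 17286.5 + 19048.2 ≈ 59992 km.

59992 km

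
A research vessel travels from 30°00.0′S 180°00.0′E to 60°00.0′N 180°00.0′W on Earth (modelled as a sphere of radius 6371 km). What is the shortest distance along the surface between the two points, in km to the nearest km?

10008 km

With latitudes φ₁ = -30.000°, φ₂ = 60.000° and longitude difference Δλ = 0.000°:
cos c = sin φ₁ sin φ₂ + cos φ₁ cos φ₂ cos Δλ = (-0.5000)(0.8660) + (0.8660)(0.5000)(1.0000) = 0.00000,
so c = arccos(0.00000) = 1.57080 rad.
Distance = R·c = 6371 × 1.5708 ≈ 10008 km.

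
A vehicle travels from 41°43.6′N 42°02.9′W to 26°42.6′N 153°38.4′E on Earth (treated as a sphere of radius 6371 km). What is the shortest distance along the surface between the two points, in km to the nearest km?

12236 km

In radians: φ₁ = 0.7283, φ₂ = 0.4662, Δλ = -164.312° = -2.8678 rad.
cos c = sin φ₁ sin φ₂ + cos φ₁ cos φ₂ cos Δλ = (0.6656)(0.4495) + (0.7463)(0.8933)(-0.9627) = -0.34269,
so c = arccos(-0.34269) = 1.92058 rad.
Distance = R·c = 6371 × 1.9206 ≈ 12236 km.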